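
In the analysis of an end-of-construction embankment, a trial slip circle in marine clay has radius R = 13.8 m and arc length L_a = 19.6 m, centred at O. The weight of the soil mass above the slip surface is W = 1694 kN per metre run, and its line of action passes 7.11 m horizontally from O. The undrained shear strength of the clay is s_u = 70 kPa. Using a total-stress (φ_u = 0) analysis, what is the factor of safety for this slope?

Taking moments about the centre O, the resisting moment is provided by the undrained shear strength acting along the arc:
M_R = s_u·L_a·R = 70·19.60·13.8 = 18933.6 kN·m/m
M_D = W·d = 1694·7.11 = 12044.3 kN·m/m
FS = M_R / M_D = 18933.6 / 12044.3 = 1.572

FS = 1.57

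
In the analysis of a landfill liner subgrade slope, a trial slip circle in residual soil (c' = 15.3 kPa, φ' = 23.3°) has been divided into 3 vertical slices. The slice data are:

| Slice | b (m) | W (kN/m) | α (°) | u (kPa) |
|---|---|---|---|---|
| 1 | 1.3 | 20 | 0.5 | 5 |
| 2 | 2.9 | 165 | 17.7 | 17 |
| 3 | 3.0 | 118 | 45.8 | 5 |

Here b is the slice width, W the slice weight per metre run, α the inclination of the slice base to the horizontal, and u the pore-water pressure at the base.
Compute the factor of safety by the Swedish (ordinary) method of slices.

FS = 1.55

Ordinary method of slices: FS = Σ[c'·Δl_i + (W_i cosα_i − u_i·Δl_i)·tanφ'] / Σ W_i sinα_i, with Δl_i = b_i / cosα_i.
Slice 1: Δl = 1.3/cos0.5° = 1.300 m; N'_1 = 20·cos0.5° − 5·1.300 = 13.5; c'Δl = 19.89; W sinα = 0.2
Slice 2: Δl = 2.9/cos17.7° = 3.044 m; N'_2 = 165·cos17.7° − 17·3.044 = 105.4; c'Δl = 46.57; W sinα = 50.2
Slice 3: Δl = 3.0/cos45.8° = 4.303 m; N'_3 = 118·cos45.8° − 5·4.303 = 60.7; c'Δl = 65.84; W sinα = 84.6
Σc'Δl = 132.3 kN/m; ΣN' = 179.7 kN/m; ΣW sinα = 134.9 kN/m
Resisting = 132.3 + 179.7·tan23.3° = 132.3 + 77.4 = 209.7 kN/m
FS = 209.7 / 134.9 = 1.554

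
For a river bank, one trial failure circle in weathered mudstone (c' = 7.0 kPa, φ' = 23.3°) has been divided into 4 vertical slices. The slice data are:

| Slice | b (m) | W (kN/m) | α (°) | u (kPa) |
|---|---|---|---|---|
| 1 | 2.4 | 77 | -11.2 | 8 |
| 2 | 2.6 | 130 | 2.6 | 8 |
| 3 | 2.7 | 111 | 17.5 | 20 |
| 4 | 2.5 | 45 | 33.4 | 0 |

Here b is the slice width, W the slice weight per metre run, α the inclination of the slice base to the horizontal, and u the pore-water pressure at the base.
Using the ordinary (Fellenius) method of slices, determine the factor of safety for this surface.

Ordinary method of slices: FS = Σ[c'·Δl_i + (W_i cosα_i − u_i·Δl_i)·tanφ'] / Σ W_i sinα_i, with Δl_i = b_i / cosα_i.
Slice 1: Δl = 2.4/cos(-11.2°) = 2.447 m; N'_1 = 77·cos(-11.2°) − 8·2.447 = 56.0; c'Δl = 17.13; W sinα = -15.0
Slice 2: Δl = 2.6/cos2.6° = 2.603 m; N'_2 = 130·cos2.6° − 8·2.603 = 109.0; c'Δl = 18.22; W sinα = 5.9
Slice 3: Δl = 2.7/cos17.5° = 2.831 m; N'_3 = 111·cos17.5° − 20·2.831 = 49.2; c'Δl = 19.82; W sinα = 33.4
Slice 4: Δl = 2.5/cos33.4° = 2.995 m; N'_4 = 45·cos33.4° − 0·2.995 = 37.6; c'Δl = 20.96; W sinα = 24.8
Σc'Δl = 76.1 kN/m; ΣN' = 251.8 kN/m; ΣW sinα = 49.1 kN/m
Resisting = 76.1 + 251.8·tan23.3° = 76.1 + 108.4 = 184.6 kN/m
FS = 184.6 / 49.1 = 3.760

FS = 3.76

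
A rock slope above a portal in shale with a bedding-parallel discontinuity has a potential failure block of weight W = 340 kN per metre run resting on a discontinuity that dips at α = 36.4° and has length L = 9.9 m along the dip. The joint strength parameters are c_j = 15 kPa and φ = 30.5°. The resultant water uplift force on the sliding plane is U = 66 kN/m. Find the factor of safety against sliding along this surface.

FS = 1.34

Resolving the block weight along and normal to the plane and applying the Mohr–Coulomb strength on the joint:
N' = W cosα − U = 340·cos36.4° − 66 = 207.7 kN/m
Driving force T = W sinα = 340·sin36.4° = 201.8 kN/m
Resisting force R = c_j·L + N'·tanφ = 15·9.9 + 207.7·tan30.5° = 148.5 + 122.3 = 270.8 kN/m
FS = R / T = 270.8 / 201.8 = 1.342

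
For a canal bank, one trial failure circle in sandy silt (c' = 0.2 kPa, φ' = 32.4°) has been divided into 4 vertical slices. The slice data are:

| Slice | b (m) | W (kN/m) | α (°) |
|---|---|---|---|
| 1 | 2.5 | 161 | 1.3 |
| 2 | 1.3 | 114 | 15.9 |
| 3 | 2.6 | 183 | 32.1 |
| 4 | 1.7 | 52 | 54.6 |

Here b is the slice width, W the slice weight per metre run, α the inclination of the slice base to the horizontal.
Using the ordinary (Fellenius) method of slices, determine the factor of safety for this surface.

Ordinary method of slices: FS = Σ[c'·Δl_i + (W_i cosα_i)·tanφ'] / Σ W_i sinα_i, with Δl_i = b_i / cosα_i.
Slice 1: Δl = 2.5/cos1.3° = 2.501 m; N'_1 = 161·cos1.3° = 161.0; c'Δl = 0.50; W sinα = 3.7
Slice 2: Δl = 1.3/cos15.9° = 1.352 m; N'_2 = 114·cos15.9° = 109.6; c'Δl = 0.27; W sinα = 31.2
Slice 3: Δl = 2.6/cos32.1° = 3.069 m; N'_3 = 183·cos32.1° = 155.0; c'Δl = 0.61; W sinα = 97.2
Slice 4: Δl = 1.7/cos54.6° = 2.935 m; N'_4 = 52·cos54.6° = 30.1; c'Δl = 0.59; W sinα = 42.4
Σc'Δl = 2.0 kN/m; ΣN' = 455.7 kN/m; ΣW sinα = 174.5 kN/m
Resisting = 2.0 + 455.7·tan32.4° = 2.0 + 289.2 = 291.2 kN/m
FS = 291.2 / 174.5 = 1.669

FS = 1.67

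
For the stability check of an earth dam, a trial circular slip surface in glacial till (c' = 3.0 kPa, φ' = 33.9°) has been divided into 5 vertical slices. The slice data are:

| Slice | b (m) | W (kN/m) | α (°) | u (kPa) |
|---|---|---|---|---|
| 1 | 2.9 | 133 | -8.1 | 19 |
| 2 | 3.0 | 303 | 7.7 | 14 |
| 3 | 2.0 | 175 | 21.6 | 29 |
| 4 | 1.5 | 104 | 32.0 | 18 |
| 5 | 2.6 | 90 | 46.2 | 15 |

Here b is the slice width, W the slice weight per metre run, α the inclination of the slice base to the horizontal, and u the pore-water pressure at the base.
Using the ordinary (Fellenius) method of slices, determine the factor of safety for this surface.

Ordinary method of slices: FS = Σ[c'·Δl_i + (W_i cosα_i − u_i·Δl_i)·tanφ'] / Σ W_i sinα_i, with Δl_i = b_i / cosα_i.
Slice 1: Δl = 2.9/cos(-8.1°) = 2.929 m; N'_1 = 133·cos(-8.1°) − 19·2.929 = 76.0; c'Δl = 8.79; W sinα = -18.7
Slice 2: Δl = 3.0/cos7.7° = 3.027 m; N'_2 = 303·cos7.7° − 14·3.027 = 257.9; c'Δl = 9.08; W sinα = 40.6
Slice 3: Δl = 2.0/cos21.6° = 2.151 m; N'_3 = 175·cos21.6° − 29·2.151 = 100.3; c'Δl = 6.45; W sinα = 64.4
Slice 4: Δl = 1.5/cos32.0° = 1.769 m; N'_4 = 104·cos32.0° − 18·1.769 = 56.4; c'Δl = 5.31; W sinα = 55.1
Slice 5: Δl = 2.6/cos46.2° = 3.756 m; N'_5 = 90·cos46.2° − 15·3.756 = 5.9; c'Δl = 11.27; W sinα = 65.0
Σc'Δl = 40.9 kN/m; ΣN' = 496.5 kN/m; ΣW sinα = 206.3 kN/m
Resisting = 40.9 + 496.5·tan33.9° = 40.9 + 333.7 = 374.6 kN/m
FS = 374.6 / 206.3 = 1.815

FS = 1.82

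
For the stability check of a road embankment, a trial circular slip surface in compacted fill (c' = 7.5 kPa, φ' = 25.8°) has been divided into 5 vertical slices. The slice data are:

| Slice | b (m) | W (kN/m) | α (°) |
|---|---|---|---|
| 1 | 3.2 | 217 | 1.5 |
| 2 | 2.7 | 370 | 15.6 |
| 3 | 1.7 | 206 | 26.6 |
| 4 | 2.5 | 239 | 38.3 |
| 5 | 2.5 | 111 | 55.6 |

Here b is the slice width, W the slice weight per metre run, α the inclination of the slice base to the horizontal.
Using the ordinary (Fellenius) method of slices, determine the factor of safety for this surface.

Ordinary method of slices: FS = Σ[c'·Δl_i + (W_i cosα_i)·tanφ'] / Σ W_i sinα_i, with Δl_i = b_i / cosα_i.
Slice 1: Δl = 3.2/cos1.5° = 3.201 m; N'_1 = 217·cos1.5° = 216.9; c'Δl = 24.01; W sinα = 5.7
Slice 2: Δl = 2.7/cos15.6° = 2.803 m; N'_2 = 370·cos15.6° = 356.4; c'Δl = 21.02; W sinα = 99.5
Slice 3: Δl = 1.7/cos26.6° = 1.901 m; N'_3 = 206·cos26.6° = 184.2; c'Δl = 14.26; W sinα = 92.2
Slice 4: Δl = 2.5/cos38.3° = 3.186 m; N'_4 = 239·cos38.3° = 187.6; c'Δl = 23.89; W sinα = 148.1
Slice 5: Δl = 2.5/cos55.6° = 4.425 m; N'_5 = 111·cos55.6° = 62.7; c'Δl = 33.19; W sinα = 91.6
Σc'Δl = 116.4 kN/m; ΣN' = 1007.8 kN/m; ΣW sinα = 437.1 kN/m
Resisting = 116.4 + 1007.8·tan25.8° = 116.4 + 487.2 = 603.5 kN/m
FS = 603.5 / 437.1 = 1.381

FS = 1.38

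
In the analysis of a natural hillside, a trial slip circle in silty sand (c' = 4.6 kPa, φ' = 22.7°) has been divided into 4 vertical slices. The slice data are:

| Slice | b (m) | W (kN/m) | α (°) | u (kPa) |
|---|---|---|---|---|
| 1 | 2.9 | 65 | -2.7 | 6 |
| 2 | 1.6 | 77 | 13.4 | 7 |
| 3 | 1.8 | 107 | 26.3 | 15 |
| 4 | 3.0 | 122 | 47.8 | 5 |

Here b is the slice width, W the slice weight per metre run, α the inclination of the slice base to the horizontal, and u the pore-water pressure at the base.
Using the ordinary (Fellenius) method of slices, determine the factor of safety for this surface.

FS = 0.98

Ordinary method of slices: FS = Σ[c'·Δl_i + (W_i cosα_i − u_i·Δl_i)·tanφ'] / Σ W_i sinα_i, with Δl_i = b_i / cosα_i.
Slice 1: Δl = 2.9/cos(-2.7°) = 2.903 m; N'_1 = 65·cos(-2.7°) − 6·2.903 = 47.5; c'Δl = 13.35; W sinα = -3.1
Slice 2: Δl = 1.6/cos13.4° = 1.645 m; N'_2 = 77·cos13.4° − 7·1.645 = 63.4; c'Δl = 7.57; W sinα = 17.8
Slice 3: Δl = 1.8/cos26.3° = 2.008 m; N'_3 = 107·cos26.3° − 15·2.008 = 65.8; c'Δl = 9.24; W sinα = 47.4
Slice 4: Δl = 3.0/cos47.8° = 4.466 m; N'_4 = 122·cos47.8° − 5·4.466 = 59.6; c'Δl = 20.54; W sinα = 90.4
Σc'Δl = 50.7 kN/m; ΣN' = 236.3 kN/m; ΣW sinα = 152.6 kN/m
Resisting = 50.7 + 236.3·tan22.7° = 50.7 + 98.9 = 149.6 kN/m
FS = 149.6 / 152.6 = 0.980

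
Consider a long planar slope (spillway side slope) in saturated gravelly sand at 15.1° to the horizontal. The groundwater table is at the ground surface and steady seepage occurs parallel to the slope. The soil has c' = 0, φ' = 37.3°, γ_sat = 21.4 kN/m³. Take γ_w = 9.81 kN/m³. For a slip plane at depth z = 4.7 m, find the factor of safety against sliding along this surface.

With seepage parallel to the slope and the water table at the surface, the effective normal stress on the slip plane uses the buoyant unit weight γ' = γ_sat − γ_w while the driving shear stress uses γ_sat:
FS = [c' + γ' z cos²β tanφ'] / [γ_sat z sinβ cosβ]
(For c' = 0 this reduces to FS = (γ'/γ_sat)·tanφ'/tanβ.)
γ' = 21.4 − 9.81 = 11.59 kN/m³
Numerator = 0.0 + 11.59·4.7·cos²15.1°·tan37.3° = 0.0 + 11.59·4.7·0.9321·0.7618 = 38.681 kPa
Denominator = 21.4·4.7·sin15.1°·cos15.1° = 21.4·4.7·0.2605·0.9655 = 25.297 kPa
FS = 38.681 / 25.297 = 1.529

FS = 1.53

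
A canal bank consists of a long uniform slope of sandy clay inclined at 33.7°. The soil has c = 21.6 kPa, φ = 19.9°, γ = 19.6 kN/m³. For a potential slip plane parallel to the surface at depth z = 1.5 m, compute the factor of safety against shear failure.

FS = 2.13

For an infinite slope with a slip plane parallel to the surface (no pore pressure): FS = [c + γz cos²β tanφ] / [γz sinβ cosβ].
γz = 19.6·1.5 = 29.40 kN/m²
Numerator = 21.6 + 29.40·cos²33.7°·tan19.9° = 21.6 + 29.40·0.6921·0.3620 = 28.966 kPa
Denominator = 29.40·sin33.7°·cos33.7° = 29.40·0.5548·0.8320 = 13.571 kPa
FS = 28.966 / 13.571 = 2.134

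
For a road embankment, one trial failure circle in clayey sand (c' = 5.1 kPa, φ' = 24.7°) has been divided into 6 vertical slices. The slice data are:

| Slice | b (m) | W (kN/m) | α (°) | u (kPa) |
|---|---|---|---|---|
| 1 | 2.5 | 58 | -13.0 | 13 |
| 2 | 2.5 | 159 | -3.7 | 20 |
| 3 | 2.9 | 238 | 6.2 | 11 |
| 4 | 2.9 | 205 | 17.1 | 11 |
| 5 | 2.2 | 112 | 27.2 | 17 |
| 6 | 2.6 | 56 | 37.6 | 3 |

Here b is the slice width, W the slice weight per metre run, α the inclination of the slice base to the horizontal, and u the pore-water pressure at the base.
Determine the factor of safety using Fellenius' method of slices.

FS = 2.41

Ordinary method of slices: FS = Σ[c'·Δl_i + (W_i cosα_i − u_i·Δl_i)·tanφ'] / Σ W_i sinα_i, with Δl_i = b_i / cosα_i.
Slice 1: Δl = 2.5/cos(-13.0°) = 2.566 m; N'_1 = 58·cos(-13.0°) − 13·2.566 = 23.2; c'Δl = 13.09; W sinα = -13.0
Slice 2: Δl = 2.5/cos(-3.7°) = 2.505 m; N'_2 = 159·cos(-3.7°) − 20·2.505 = 108.6; c'Δl = 12.78; W sinα = -10.3
Slice 3: Δl = 2.9/cos6.2° = 2.917 m; N'_3 = 238·cos6.2° − 11·2.917 = 204.5; c'Δl = 14.88; W sinα = 25.7
Slice 4: Δl = 2.9/cos17.1° = 3.034 m; N'_4 = 205·cos17.1° − 11·3.034 = 162.6; c'Δl = 15.47; W sinα = 60.3
Slice 5: Δl = 2.2/cos27.2° = 2.474 m; N'_5 = 112·cos27.2° − 17·2.474 = 57.6; c'Δl = 12.62; W sinα = 51.2
Slice 6: Δl = 2.6/cos37.6° = 3.282 m; N'_6 = 56·cos37.6° − 3·3.282 = 34.5; c'Δl = 16.74; W sinα = 34.2
Σc'Δl = 85.6 kN/m; ΣN' = 590.9 kN/m; ΣW sinα = 148.0 kN/m
Resisting = 85.6 + 590.9·tan24.7° = 85.6 + 271.8 = 357.3 kN/m
FS = 357.3 / 148.0 = 2.414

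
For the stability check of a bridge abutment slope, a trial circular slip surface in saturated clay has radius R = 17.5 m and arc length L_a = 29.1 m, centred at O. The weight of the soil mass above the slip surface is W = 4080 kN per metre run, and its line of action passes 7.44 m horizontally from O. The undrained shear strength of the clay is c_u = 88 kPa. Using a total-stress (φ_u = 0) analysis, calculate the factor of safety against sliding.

FS = 1.48

Taking moments about the centre O, the resisting moment is provided by the undrained shear strength acting along the arc:
M_R = c_u·L_a·R = 88·29.10·17.5 = 44814.0 kN·m/m
M_D = W·d = 4080·7.44 = 30355.2 kN·m/m
FS = M_R / M_D = 44814.0 / 30355.2 = 1.476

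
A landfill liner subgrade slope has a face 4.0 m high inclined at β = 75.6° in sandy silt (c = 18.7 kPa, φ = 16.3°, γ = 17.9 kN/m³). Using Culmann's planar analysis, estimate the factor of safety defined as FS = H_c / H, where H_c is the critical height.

H_c = (4c/γ) · sinβ cosφ / [1 − cos(β − φ)]
    = (4·18.7/17.9) · sin75.6°·cos16.3° / [1 − cos59.3°]
    = 4.179 · 0.9297 / 0.4895 = 7.94 m
FS = H_c / H = 7.94 / 4.0 = 1.984

FS = 1.98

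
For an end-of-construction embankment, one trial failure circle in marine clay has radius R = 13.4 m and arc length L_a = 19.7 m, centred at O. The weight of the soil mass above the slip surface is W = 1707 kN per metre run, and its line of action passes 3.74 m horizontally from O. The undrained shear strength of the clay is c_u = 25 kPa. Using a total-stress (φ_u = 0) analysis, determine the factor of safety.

FS = 1.03

Taking moments about the centre O, the resisting moment is provided by the undrained shear strength acting along the arc:
M_R = c_u·L_a·R = 25·19.70·13.4 = 6599.5 kN·m/m
M_D = W·d = 1707·3.74 = 6384.2 kN·m/m
FS = M_R / M_D = 6599.5 / 6384.2 = 1.034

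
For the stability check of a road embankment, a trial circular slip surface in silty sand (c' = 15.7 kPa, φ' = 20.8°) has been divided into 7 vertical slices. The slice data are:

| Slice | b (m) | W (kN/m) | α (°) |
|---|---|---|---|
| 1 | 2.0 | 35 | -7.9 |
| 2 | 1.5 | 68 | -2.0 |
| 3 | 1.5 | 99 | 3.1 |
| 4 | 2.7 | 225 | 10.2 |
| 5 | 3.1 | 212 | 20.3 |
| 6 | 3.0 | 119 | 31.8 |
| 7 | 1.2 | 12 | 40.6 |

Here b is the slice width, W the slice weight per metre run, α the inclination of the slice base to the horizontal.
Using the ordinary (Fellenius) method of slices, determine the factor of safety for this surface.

Ordinary method of slices: FS = Σ[c'·Δl_i + (W_i cosα_i)·tanφ'] / Σ W_i sinα_i, with Δl_i = b_i / cosα_i.
Slice 1: Δl = 2.0/cos(-7.9°) = 2.019 m; N'_1 = 35·cos(-7.9°) = 34.7; c'Δl = 31.70; W sinα = -4.8
Slice 2: Δl = 1.5/cos(-2.0°) = 1.501 m; N'_2 = 68·cos(-2.0°) = 68.0; c'Δl = 23.56; W sinα = -2.4
Slice 3: Δl = 1.5/cos3.1° = 1.502 m; N'_3 = 99·cos3.1° = 98.9; c'Δl = 23.58; W sinα = 5.4
Slice 4: Δl = 2.7/cos10.2° = 2.743 m; N'_4 = 225·cos10.2° = 221.4; c'Δl = 43.07; W sinα = 39.8
Slice 5: Δl = 3.1/cos20.3° = 3.305 m; N'_5 = 212·cos20.3° = 198.8; c'Δl = 51.89; W sinα = 73.6
Slice 6: Δl = 3.0/cos31.8° = 3.530 m; N'_6 = 119·cos31.8° = 101.1; c'Δl = 55.42; W sinα = 62.7
Slice 7: Δl = 1.2/cos40.6° = 1.580 m; N'_7 = 12·cos40.6° = 9.1; c'Δl = 24.81; W sinα = 7.8
Σc'Δl = 254.0 kN/m; ΣN' = 732.0 kN/m; ΣW sinα = 182.1 kN/m
Resisting = 254.0 + 732.0·tan20.8° = 254.0 + 278.1 = 532.1 kN/m
FS = 532.1 / 182.1 = 2.922

FS = 2.92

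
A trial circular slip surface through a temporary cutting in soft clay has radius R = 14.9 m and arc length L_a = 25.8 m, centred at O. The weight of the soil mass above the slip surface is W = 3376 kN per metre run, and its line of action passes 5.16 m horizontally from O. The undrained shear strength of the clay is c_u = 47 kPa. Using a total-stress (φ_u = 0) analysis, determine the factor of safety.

Taking moments about the centre O, the resisting moment is provided by the undrained shear strength acting along the arc:
M_R = c_u·L_a·R = 47·25.80·14.9 = 18067.7 kN·m/m
M_D = W·d = 3376·5.16 = 17420.2 kN·m/m
FS = M_R / M_D = 18067.7 / 17420.2 = 1.037

FS = 1.04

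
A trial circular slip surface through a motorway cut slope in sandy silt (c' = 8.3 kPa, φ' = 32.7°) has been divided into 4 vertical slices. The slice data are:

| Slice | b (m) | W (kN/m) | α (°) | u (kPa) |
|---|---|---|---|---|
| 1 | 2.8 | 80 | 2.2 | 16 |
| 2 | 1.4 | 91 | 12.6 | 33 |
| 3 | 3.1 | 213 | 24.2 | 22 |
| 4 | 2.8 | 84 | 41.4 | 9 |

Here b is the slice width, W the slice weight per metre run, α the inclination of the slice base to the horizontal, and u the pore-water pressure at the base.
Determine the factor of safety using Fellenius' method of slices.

FS = 1.44

Ordinary method of slices: FS = Σ[c'·Δl_i + (W_i cosα_i − u_i·Δl_i)·tanφ'] / Σ W_i sinα_i, with Δl_i = b_i / cosα_i.
Slice 1: Δl = 2.8/cos2.2° = 2.802 m; N'_1 = 80·cos2.2° − 16·2.802 = 35.1; c'Δl = 23.26; W sinα = 3.1
Slice 2: Δl = 1.4/cos12.6° = 1.435 m; N'_2 = 91·cos12.6° − 33·1.435 = 41.5; c'Δl = 11.91; W sinα = 19.9
Slice 3: Δl = 3.1/cos24.2° = 3.399 m; N'_3 = 213·cos24.2° − 22·3.399 = 119.5; c'Δl = 28.21; W sinα = 87.3
Slice 4: Δl = 2.8/cos41.4° = 3.733 m; N'_4 = 84·cos41.4° − 9·3.733 = 29.4; c'Δl = 30.98; W sinα = 55.6
Σc'Δl = 94.4 kN/m; ΣN' = 225.5 kN/m; ΣW sinα = 165.8 kN/m
Resisting = 94.4 + 225.5·tan32.7° = 94.4 + 144.8 = 239.1 kN/m
FS = 239.1 / 165.8 = 1.442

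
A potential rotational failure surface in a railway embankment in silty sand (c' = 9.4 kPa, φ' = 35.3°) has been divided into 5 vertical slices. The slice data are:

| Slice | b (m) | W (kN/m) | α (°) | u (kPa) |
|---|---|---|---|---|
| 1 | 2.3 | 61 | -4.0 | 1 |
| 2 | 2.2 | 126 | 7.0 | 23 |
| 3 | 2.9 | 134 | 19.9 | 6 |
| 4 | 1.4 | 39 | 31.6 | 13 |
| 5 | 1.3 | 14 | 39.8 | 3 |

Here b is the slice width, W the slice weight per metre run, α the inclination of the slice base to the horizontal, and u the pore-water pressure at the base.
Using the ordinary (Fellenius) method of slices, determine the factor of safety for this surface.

Ordinary method of slices: FS = Σ[c'·Δl_i + (W_i cosα_i − u_i·Δl_i)·tanφ'] / Σ W_i sinα_i, with Δl_i = b_i / cosα_i.
Slice 1: Δl = 2.3/cos(-4.0°) = 2.306 m; N'_1 = 61·cos(-4.0°) − 1·2.306 = 58.5; c'Δl = 21.67; W sinα = -4.3
Slice 2: Δl = 2.2/cos7.0° = 2.217 m; N'_2 = 126·cos7.0° − 23·2.217 = 74.1; c'Δl = 20.84; W sinα = 15.4
Slice 3: Δl = 2.9/cos19.9° = 3.084 m; N'_3 = 134·cos19.9° − 6·3.084 = 107.5; c'Δl = 28.99; W sinα = 45.6
Slice 4: Δl = 1.4/cos31.6° = 1.644 m; N'_4 = 39·cos31.6° − 13·1.644 = 11.8; c'Δl = 15.45; W sinα = 20.4
Slice 5: Δl = 1.3/cos39.8° = 1.692 m; N'_5 = 14·cos39.8° − 3·1.692 = 5.7; c'Δl = 15.91; W sinα = 9.0
Σc'Δl = 102.9 kN/m; ΣN' = 257.6 kN/m; ΣW sinα = 86.1 kN/m
Resisting = 102.9 + 257.6·tan35.3° = 102.9 + 182.4 = 285.3 kN/m
FS = 285.3 / 86.1 = 3.313

FS = 3.31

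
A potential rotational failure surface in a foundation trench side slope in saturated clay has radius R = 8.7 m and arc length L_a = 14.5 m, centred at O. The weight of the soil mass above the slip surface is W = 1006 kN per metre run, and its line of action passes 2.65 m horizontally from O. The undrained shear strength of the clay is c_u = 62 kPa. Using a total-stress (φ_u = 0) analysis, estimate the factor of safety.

Taking moments about the centre O, the resisting moment is provided by the undrained shear strength acting along the arc:
M_R = c_u·L_a·R = 62·14.50·8.7 = 7821.3 kN·m/m
M_D = W·d = 1006·2.65 = 2665.9 kN·m/m
FS = M_R / M_D = 7821.3 / 2665.9 = 2.934

FS = 2.93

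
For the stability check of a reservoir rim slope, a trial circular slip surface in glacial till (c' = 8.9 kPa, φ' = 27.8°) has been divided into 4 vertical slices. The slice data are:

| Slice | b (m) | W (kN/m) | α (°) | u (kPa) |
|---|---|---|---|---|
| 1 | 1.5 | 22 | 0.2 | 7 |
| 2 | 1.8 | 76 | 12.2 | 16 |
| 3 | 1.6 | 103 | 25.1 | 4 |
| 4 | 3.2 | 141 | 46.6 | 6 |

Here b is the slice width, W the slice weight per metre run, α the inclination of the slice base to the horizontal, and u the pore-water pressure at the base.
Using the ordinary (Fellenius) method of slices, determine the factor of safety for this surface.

FS = 1.22

Ordinary method of slices: FS = Σ[c'·Δl_i + (W_i cosα_i − u_i·Δl_i)·tanφ'] / Σ W_i sinα_i, with Δl_i = b_i / cosα_i.
Slice 1: Δl = 1.5/cos0.2° = 1.500 m; N'_1 = 22·cos0.2° − 7·1.500 = 11.5; c'Δl = 13.35; W sinα = 0.1
Slice 2: Δl = 1.8/cos12.2° = 1.842 m; N'_2 = 76·cos12.2° − 16·1.842 = 44.8; c'Δl = 16.39; W sinα = 16.1
Slice 3: Δl = 1.6/cos25.1° = 1.767 m; N'_3 = 103·cos25.1° − 4·1.767 = 86.2; c'Δl = 15.72; W sinα = 43.7
Slice 4: Δl = 3.2/cos46.6° = 4.657 m; N'_4 = 141·cos46.6° − 6·4.657 = 68.9; c'Δl = 41.45; W sinα = 102.4
Σc'Δl = 86.9 kN/m; ΣN' = 211.5 kN/m; ΣW sinα = 162.3 kN/m
Resisting = 86.9 + 211.5·tan27.8° = 86.9 + 111.5 = 198.4 kN/m
FS = 198.4 / 162.3 = 1.223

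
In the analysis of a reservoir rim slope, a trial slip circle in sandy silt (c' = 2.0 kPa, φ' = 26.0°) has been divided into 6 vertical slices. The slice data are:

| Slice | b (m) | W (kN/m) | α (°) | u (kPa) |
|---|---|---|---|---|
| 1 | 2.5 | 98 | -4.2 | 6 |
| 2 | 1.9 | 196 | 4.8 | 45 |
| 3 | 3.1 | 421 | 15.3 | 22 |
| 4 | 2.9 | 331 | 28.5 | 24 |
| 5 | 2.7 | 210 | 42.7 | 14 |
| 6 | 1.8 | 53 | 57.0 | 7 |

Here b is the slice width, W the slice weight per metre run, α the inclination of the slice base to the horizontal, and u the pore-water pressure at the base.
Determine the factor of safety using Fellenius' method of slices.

FS = 0.97

Ordinary method of slices: FS = Σ[c'·Δl_i + (W_i cosα_i − u_i·Δl_i)·tanφ'] / Σ W_i sinα_i, with Δl_i = b_i / cosα_i.
Slice 1: Δl = 2.5/cos(-4.2°) = 2.507 m; N'_1 = 98·cos(-4.2°) − 6·2.507 = 82.7; c'Δl = 5.01; W sinα = -7.2
Slice 2: Δl = 1.9/cos4.8° = 1.907 m; N'_2 = 196·cos4.8° − 45·1.907 = 109.5; c'Δl = 3.81; W sinα = 16.4
Slice 3: Δl = 3.1/cos15.3° = 3.214 m; N'_3 = 421·cos15.3° − 22·3.214 = 335.4; c'Δl = 6.43; W sinα = 111.1
Slice 4: Δl = 2.9/cos28.5° = 3.300 m; N'_4 = 331·cos28.5° − 24·3.300 = 211.7; c'Δl = 6.60; W sinα = 157.9
Slice 5: Δl = 2.7/cos42.7° = 3.674 m; N'_5 = 210·cos42.7° − 14·3.674 = 102.9; c'Δl = 7.35; W sinα = 142.4
Slice 6: Δl = 1.8/cos57.0° = 3.305 m; N'_6 = 53·cos57.0° − 7·3.305 = 5.7; c'Δl = 6.61; W sinα = 44.4
Σc'Δl = 35.8 kN/m; ΣN' = 847.9 kN/m; ΣW sinα = 465.1 kN/m
Resisting = 35.8 + 847.9·tan26.0° = 35.8 + 413.5 = 449.4 kN/m
FS = 449.4 / 465.1 = 0.966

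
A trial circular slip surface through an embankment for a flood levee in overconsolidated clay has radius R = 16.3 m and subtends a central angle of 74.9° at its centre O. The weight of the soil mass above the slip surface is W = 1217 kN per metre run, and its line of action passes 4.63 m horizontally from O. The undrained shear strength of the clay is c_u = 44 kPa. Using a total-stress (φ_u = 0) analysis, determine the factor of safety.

FS = 2.71

Taking moments about the centre O, the resisting moment is provided by the undrained shear strength acting along the arc:
Arc length L_a = R·θ = 16.3·(74.9°·π/180) = 16.3·1.3073 = 21.31 m
M_R = c_u·L_a·R = 44·21.31·16.3 = 15282.2 kN·m/m
M_D = W·d = 1217·4.63 = 5634.7 kN·m/m
FS = M_R / M_D = 15282.2 / 5634.7 = 2.712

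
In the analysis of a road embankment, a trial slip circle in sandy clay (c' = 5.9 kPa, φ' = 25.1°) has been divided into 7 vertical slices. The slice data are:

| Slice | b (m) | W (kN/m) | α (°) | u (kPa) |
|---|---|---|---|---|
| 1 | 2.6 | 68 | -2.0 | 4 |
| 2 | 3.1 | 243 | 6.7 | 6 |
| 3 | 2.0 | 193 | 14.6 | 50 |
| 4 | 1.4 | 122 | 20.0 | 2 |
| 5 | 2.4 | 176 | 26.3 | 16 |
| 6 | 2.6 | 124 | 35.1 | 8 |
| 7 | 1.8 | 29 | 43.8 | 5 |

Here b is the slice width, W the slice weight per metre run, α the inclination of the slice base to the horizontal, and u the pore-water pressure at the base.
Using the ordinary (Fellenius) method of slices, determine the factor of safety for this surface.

FS = 1.47

Ordinary method of slices: FS = Σ[c'·Δl_i + (W_i cosα_i − u_i·Δl_i)·tanφ'] / Σ W_i sinα_i, with Δl_i = b_i / cosα_i.
Slice 1: Δl = 2.6/cos(-2.0°) = 2.602 m; N'_1 = 68·cos(-2.0°) − 4·2.602 = 57.6; c'Δl = 15.35; W sinα = -2.4
Slice 2: Δl = 3.1/cos6.7° = 3.121 m; N'_2 = 243·cos6.7° − 6·3.121 = 222.6; c'Δl = 18.42; W sinα = 28.4
Slice 3: Δl = 2.0/cos14.6° = 2.067 m; N'_3 = 193·cos14.6° − 50·2.067 = 83.4; c'Δl = 12.19; W sinα = 48.6
Slice 4: Δl = 1.4/cos20.0° = 1.490 m; N'_4 = 122·cos20.0° − 2·1.490 = 111.7; c'Δl = 8.79; W sinα = 41.7
Slice 5: Δl = 2.4/cos26.3° = 2.677 m; N'_5 = 176·cos26.3° − 16·2.677 = 114.9; c'Δl = 15.79; W sinα = 78.0
Slice 6: Δl = 2.6/cos35.1° = 3.178 m; N'_6 = 124·cos35.1° − 8·3.178 = 76.0; c'Δl = 18.75; W sinα = 71.3
Slice 7: Δl = 1.8/cos43.8° = 2.494 m; N'_7 = 29·cos43.8° − 5·2.494 = 8.5; c'Δl = 14.71; W sinα = 20.1
Σc'Δl = 104.0 kN/m; ΣN' = 674.7 kN/m; ΣW sinα = 285.7 kN/m
Resisting = 104.0 + 674.7·tan25.1° = 104.0 + 316.1 = 420.1 kN/m
FS = 420.1 / 285.7 = 1.470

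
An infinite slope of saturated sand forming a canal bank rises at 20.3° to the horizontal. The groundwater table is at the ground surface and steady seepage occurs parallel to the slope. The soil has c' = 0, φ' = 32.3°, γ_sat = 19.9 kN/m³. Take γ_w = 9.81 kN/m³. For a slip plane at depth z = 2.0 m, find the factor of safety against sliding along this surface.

FS = 0.87

With seepage parallel to the slope and the water table at the surface, the effective normal stress on the slip plane uses the buoyant unit weight γ' = γ_sat − γ_w while the driving shear stress uses γ_sat:
FS = [c' + γ' z cos²β tanφ'] / [γ_sat z sinβ cosβ]
(For c' = 0 this reduces to FS = (γ'/γ_sat)·tanφ'/tanβ.)
γ' = 19.9 − 9.81 = 10.09 kN/m³
Numerator = 0.0 + 10.09·2.0·cos²20.3°·tan32.3° = 0.0 + 10.09·2.0·0.8796·0.6322 = 11.222 kPa
Denominator = 19.9·2.0·sin20.3°·cos20.3° = 19.9·2.0·0.3469·0.9379 = 12.950 kPa
FS = 11.222 / 12.950 = 0.867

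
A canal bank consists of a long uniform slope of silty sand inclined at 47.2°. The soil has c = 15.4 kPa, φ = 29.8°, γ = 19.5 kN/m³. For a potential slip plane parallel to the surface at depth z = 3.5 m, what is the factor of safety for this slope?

For an infinite slope with a slip plane parallel to the surface (no pore pressure): FS = [c + γz cos²β tanφ] / [γz sinβ cosβ].
γz = 19.5·3.5 = 68.25 kN/m²
Numerator = 15.4 + 68.25·cos²47.2°·tan29.8° = 15.4 + 68.25·0.4616·0.5727 = 33.444 kPa
Denominator = 68.25·sin47.2°·cos47.2° = 68.25·0.7337·0.6794 = 34.024 kPa
FS = 33.444 / 34.024 = 0.983

FS = 0.98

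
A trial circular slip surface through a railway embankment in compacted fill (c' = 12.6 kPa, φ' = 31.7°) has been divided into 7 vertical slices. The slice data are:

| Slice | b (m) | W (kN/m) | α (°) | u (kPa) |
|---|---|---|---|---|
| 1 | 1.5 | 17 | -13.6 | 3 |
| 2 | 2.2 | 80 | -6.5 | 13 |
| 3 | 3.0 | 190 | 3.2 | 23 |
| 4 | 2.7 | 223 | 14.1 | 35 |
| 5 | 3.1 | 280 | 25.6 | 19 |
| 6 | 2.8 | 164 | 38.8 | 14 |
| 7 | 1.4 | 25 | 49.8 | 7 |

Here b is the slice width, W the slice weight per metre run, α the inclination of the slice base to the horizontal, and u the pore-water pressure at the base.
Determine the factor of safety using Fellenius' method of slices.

FS = 1.99

Ordinary method of slices: FS = Σ[c'·Δl_i + (W_i cosα_i − u_i·Δl_i)·tanφ'] / Σ W_i sinα_i, with Δl_i = b_i / cosα_i.
Slice 1: Δl = 1.5/cos(-13.6°) = 1.543 m; N'_1 = 17·cos(-13.6°) − 3·1.543 = 11.9; c'Δl = 19.45; W sinα = -4.0
Slice 2: Δl = 2.2/cos(-6.5°) = 2.214 m; N'_2 = 80·cos(-6.5°) − 13·2.214 = 50.7; c'Δl = 27.90; W sinα = -9.1
Slice 3: Δl = 3.0/cos3.2° = 3.005 m; N'_3 = 190·cos3.2° − 23·3.005 = 120.6; c'Δl = 37.86; W sinα = 10.6
Slice 4: Δl = 2.7/cos14.1° = 2.784 m; N'_4 = 223·cos14.1° − 35·2.784 = 118.8; c'Δl = 35.08; W sinα = 54.3
Slice 5: Δl = 3.1/cos25.6° = 3.437 m; N'_5 = 280·cos25.6° − 19·3.437 = 187.2; c'Δl = 43.31; W sinα = 121.0
Slice 6: Δl = 2.8/cos38.8° = 3.593 m; N'_6 = 164·cos38.8° − 14·3.593 = 77.5; c'Δl = 45.27; W sinα = 102.8
Slice 7: Δl = 1.4/cos49.8° = 2.169 m; N'_7 = 25·cos49.8° − 7·2.169 = 1.0; c'Δl = 27.33; W sinα = 19.1
Σc'Δl = 236.2 kN/m; ΣN' = 567.7 kN/m; ΣW sinα = 294.7 kN/m
Resisting = 236.2 + 567.7·tan31.7° = 236.2 + 350.6 = 586.8 kN/m
FS = 586.8 / 294.7 = 1.991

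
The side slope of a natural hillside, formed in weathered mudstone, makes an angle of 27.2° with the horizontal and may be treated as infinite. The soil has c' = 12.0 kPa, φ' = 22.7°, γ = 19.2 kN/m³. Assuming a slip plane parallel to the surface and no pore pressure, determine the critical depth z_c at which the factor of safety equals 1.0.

z_c = 8.26 m

Setting FS = 1.00 in FS = [c' + γz cos²β tanφ'] / [γz sinβ cosβ] and solving for z:
z = c' / [γ cosβ (FS·sinβ − cosβ·tanφ')]
  = 12.0 / [19.2·cos27.2°·(1.00·sin27.2° − cos27.2°·tan22.7°)]
  = 12.0 / [19.2·0.8894·(1.00·0.4571 − 0.8894·0.4183)]
  = 12.0 / 1.4523 = 8.263 m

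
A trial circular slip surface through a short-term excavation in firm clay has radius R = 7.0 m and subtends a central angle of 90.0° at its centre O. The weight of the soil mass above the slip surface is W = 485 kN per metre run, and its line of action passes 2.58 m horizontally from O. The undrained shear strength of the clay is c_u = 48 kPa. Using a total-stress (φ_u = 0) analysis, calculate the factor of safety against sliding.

Taking moments about the centre O, the resisting moment is provided by the undrained shear strength acting along the arc:
Arc length L_a = R·θ = 7.0·(90.0°·π/180) = 7.0·1.5708 = 11.00 m
M_R = c_u·L_a·R = 48·11.00·7.0 = 3694.5 kN·m/m
M_D = W·d = 485·2.58 = 1251.3 kN·m/m
FS = M_R / M_D = 3694.5 / 1251.3 = 2.953

FS = 2.95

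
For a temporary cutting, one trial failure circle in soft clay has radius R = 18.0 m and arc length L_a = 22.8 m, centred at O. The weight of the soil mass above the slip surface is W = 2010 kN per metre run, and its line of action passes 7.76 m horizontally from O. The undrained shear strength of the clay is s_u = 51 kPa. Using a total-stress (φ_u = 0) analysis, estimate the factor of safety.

FS = 1.34

Taking moments about the centre O, the resisting moment is provided by the undrained shear strength acting along the arc:
M_R = s_u·L_a·R = 51·22.80·18.0 = 20930.4 kN·m/m
M_D = W·d = 2010·7.76 = 15597.6 kN·m/m
FS = M_R / M_D = 20930.4 / 15597.6 = 1.342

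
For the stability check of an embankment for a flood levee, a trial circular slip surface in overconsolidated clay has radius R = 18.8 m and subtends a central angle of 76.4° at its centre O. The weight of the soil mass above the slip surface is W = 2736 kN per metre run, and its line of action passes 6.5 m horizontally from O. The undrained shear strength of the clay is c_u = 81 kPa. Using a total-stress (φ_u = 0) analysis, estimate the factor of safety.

Taking moments about the centre O, the resisting moment is provided by the undrained shear strength acting along the arc:
Arc length L_a = R·θ = 18.8·(76.4°·π/180) = 18.8·1.3334 = 25.07 m
M_R = c_u·L_a·R = 81·25.07·18.8 = 38174.3 kN·m/m
M_D = W·d = 2736·6.5 = 17784.0 kN·m/m
FS = M_R / M_D = 38174.3 / 17784.0 = 2.147

FS = 2.15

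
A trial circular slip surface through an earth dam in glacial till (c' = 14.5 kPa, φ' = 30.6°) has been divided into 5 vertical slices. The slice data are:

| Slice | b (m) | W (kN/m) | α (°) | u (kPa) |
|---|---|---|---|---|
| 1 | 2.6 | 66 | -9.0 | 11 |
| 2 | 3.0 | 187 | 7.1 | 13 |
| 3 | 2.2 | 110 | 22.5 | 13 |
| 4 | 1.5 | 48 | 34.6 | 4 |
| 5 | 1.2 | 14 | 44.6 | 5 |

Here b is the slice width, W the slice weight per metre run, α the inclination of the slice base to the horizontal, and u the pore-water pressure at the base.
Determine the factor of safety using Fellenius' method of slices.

Ordinary method of slices: FS = Σ[c'·Δl_i + (W_i cosα_i − u_i·Δl_i)·tanφ'] / Σ W_i sinα_i, with Δl_i = b_i / cosα_i.
Slice 1: Δl = 2.6/cos(-9.0°) = 2.632 m; N'_1 = 66·cos(-9.0°) − 11·2.632 = 36.2; c'Δl = 38.17; W sinα = -10.3
Slice 2: Δl = 3.0/cos7.1° = 3.023 m; N'_2 = 187·cos7.1° − 13·3.023 = 146.3; c'Δl = 43.84; W sinα = 23.1
Slice 3: Δl = 2.2/cos22.5° = 2.381 m; N'_3 = 110·cos22.5° − 13·2.381 = 70.7; c'Δl = 34.53; W sinα = 42.1
Slice 4: Δl = 1.5/cos34.6° = 1.822 m; N'_4 = 48·cos34.6° − 4·1.822 = 32.2; c'Δl = 26.42; W sinα = 27.3
Slice 5: Δl = 1.2/cos44.6° = 1.685 m; N'_5 = 14·cos44.6° − 5·1.685 = 1.5; c'Δl = 24.44; W sinα = 9.8
Σc'Δl = 167.4 kN/m; ΣN' = 286.9 kN/m; ΣW sinα = 92.0 kN/m
Resisting = 167.4 + 286.9·tan30.6° = 167.4 + 169.7 = 337.1 kN/m
FS = 337.1 / 92.0 = 3.665

FS = 3.67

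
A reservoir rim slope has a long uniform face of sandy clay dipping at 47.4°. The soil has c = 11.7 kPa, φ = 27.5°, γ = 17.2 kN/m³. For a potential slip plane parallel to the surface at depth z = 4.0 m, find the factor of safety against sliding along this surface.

For an infinite slope with a slip plane parallel to the surface (no pore pressure): FS = [c + γz cos²β tanφ] / [γz sinβ cosβ].
γz = 17.2·4.0 = 68.80 kN/m²
Numerator = 11.7 + 68.80·cos²47.4°·tan27.5° = 11.7 + 68.80·0.4582·0.5206 = 28.109 kPa
Denominator = 68.80·sin47.4°·cos47.4° = 68.80·0.7361·0.6769 = 34.279 kPa
FS = 28.109 / 34.279 = 0.820

FS = 0.82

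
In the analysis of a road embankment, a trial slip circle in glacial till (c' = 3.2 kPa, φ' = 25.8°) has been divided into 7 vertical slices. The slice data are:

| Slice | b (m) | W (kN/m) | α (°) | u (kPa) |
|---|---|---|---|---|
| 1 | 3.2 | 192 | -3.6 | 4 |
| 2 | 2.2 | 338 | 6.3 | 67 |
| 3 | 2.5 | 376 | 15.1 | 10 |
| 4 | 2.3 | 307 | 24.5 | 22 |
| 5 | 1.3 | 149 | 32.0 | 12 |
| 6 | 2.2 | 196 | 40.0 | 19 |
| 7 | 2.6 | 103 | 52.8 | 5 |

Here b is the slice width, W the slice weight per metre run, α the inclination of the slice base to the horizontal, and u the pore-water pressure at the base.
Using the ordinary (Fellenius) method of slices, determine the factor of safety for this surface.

Ordinary method of slices: FS = Σ[c'·Δl_i + (W_i cosα_i − u_i·Δl_i)·tanφ'] / Σ W_i sinα_i, with Δl_i = b_i / cosα_i.
Slice 1: Δl = 3.2/cos(-3.6°) = 3.206 m; N'_1 = 192·cos(-3.6°) − 4·3.206 = 178.8; c'Δl = 10.26; W sinα = -12.1
Slice 2: Δl = 2.2/cos6.3° = 2.213 m; N'_2 = 338·cos6.3° − 67·2.213 = 187.7; c'Δl = 7.08; W sinα = 37.1
Slice 3: Δl = 2.5/cos15.1° = 2.589 m; N'_3 = 376·cos15.1° − 10·2.589 = 337.1; c'Δl = 8.29; W sinα = 97.9
Slice 4: Δl = 2.3/cos24.5° = 2.528 m; N'_4 = 307·cos24.5° − 22·2.528 = 223.8; c'Δl = 8.09; W sinα = 127.3
Slice 5: Δl = 1.3/cos32.0° = 1.533 m; N'_5 = 149·cos32.0° − 12·1.533 = 108.0; c'Δl = 4.91; W sinα = 79.0
Slice 6: Δl = 2.2/cos40.0° = 2.872 m; N'_6 = 196·cos40.0° − 19·2.872 = 95.6; c'Δl = 9.19; W sinα = 126.0
Slice 7: Δl = 2.6/cos52.8° = 4.300 m; N'_7 = 103·cos52.8° − 5·4.300 = 40.8; c'Δl = 13.76; W sinα = 82.0
Σc'Δl = 61.6 kN/m; ΣN' = 1171.6 kN/m; ΣW sinα = 537.3 kN/m
Resisting = 61.6 + 1171.6·tan25.8° = 61.6 + 566.4 = 628.0 kN/m
FS = 628.0 / 537.3 = 1.169

FS = 1.17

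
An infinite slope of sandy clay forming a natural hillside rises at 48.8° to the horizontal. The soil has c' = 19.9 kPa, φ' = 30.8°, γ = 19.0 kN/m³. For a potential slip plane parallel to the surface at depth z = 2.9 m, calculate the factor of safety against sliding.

FS = 1.25

For an infinite slope with a slip plane parallel to the surface (no pore pressure): FS = [c' + γz cos²β tanφ'] / [γz sinβ cosβ].
γz = 19.0·2.9 = 55.10 kN/m²
Numerator = 19.9 + 55.10·cos²48.8°·tan30.8° = 19.9 + 55.10·0.4339·0.5961 = 34.151 kPa
Denominator = 55.10·sin48.8°·cos48.8° = 55.10·0.7524·0.6587 = 27.308 kPa
FS = 34.151 / 27.308 = 1.251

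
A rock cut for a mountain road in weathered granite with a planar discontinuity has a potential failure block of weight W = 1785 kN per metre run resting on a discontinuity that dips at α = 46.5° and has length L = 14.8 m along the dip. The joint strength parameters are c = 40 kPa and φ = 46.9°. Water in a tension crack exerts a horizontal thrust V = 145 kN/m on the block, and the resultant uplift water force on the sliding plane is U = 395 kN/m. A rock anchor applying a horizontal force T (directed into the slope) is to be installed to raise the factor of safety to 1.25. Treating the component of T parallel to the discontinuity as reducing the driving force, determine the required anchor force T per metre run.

T = 228 kN/m

Resolving forces along and normal to the sliding plane, with the horizontal anchor force T adding T·sinα to the effective normal force and T·cosα acting up the plane against the driving force:
FS = [cL + (W cosα − U − V sinα + T sinα) tanφ] / [W sinα + V cosα − T cosα]
Without the anchor: N' = 728.5 kN/m, driving T_d = 1394.6 kN/m, resisting R = 40·14.8 + 728.5·tan46.9° = 1370.5 kN/m, FS = 0.98.
Setting FS = 1.25 and solving for T:
1.25·(1394.6 − T cos46.5°) = 1370.5 + T sin46.5°·tan46.9°
T·(sin46.5°·tan46.9° + 1.25·cos46.5°) = 1.25·1394.6 − 1370.5
T·(0.7254·1.0686 + 1.25·0.6884) = 1743.3 − 1370.5 = 372.7
T·1.6356 = 372.7
T = 227.9 kN/m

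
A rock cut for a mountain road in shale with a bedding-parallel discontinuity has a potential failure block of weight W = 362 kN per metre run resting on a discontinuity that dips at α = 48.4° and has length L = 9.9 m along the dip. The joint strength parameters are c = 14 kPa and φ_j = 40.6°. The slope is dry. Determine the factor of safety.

Resolving the block weight along and normal to the plane and applying the Mohr–Coulomb strength on the joint:
N' = W cosα = 362·cos48.4° = 240.3 kN/m
Driving force T = W sinα = 362·sin48.4° = 270.7 kN/m
Resisting force R = c·L + N'·tanφ_j = 14·9.9 + 240.3·tan40.6° = 138.6 + 206.0 = 344.6 kN/m
FS = R / T = 344.6 / 270.7 = 1.273

FS = 1.27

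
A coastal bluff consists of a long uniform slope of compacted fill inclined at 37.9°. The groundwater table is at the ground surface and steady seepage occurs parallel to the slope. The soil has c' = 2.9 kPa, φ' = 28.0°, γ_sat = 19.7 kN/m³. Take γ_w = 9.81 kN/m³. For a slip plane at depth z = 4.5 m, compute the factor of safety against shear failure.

With seepage parallel to the slope and the water table at the surface, the effective normal stress on the slip plane uses the buoyant unit weight γ' = γ_sat − γ_w while the driving shear stress uses γ_sat:
FS = [c' + γ' z cos²β tanφ'] / [γ_sat z sinβ cosβ]
γ' = 19.7 − 9.81 = 9.89 kN/m³
Numerator = 2.9 + 9.89·4.5·cos²37.9°·tan28.0° = 2.9 + 9.89·4.5·0.6227·0.5317 = 17.634 kPa
Denominator = 19.7·4.5·sin37.9°·cos37.9° = 19.7·4.5·0.6143·0.7891 = 42.971 kPa
FS = 17.634 / 42.971 = 0.410

FS = 0.41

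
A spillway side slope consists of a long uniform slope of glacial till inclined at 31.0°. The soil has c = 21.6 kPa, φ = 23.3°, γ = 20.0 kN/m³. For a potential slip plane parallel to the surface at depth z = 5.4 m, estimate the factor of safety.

For an infinite slope with a slip plane parallel to the surface (no pore pressure): FS = [c + γz cos²β tanφ] / [γz sinβ cosβ].
γz = 20.0·5.4 = 108.00 kN/m²
Numerator = 21.6 + 108.00·cos²31.0°·tan23.3° = 21.6 + 108.00·0.7347·0.4307 = 55.774 kPa
Denominator = 108.00·sin31.0°·cos31.0° = 108.00·0.5150·0.8572 = 47.679 kPa
FS = 55.774 / 47.679 = 1.170

FS = 1.17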